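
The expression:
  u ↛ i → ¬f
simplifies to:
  i ∨ ¬f ∨ ¬u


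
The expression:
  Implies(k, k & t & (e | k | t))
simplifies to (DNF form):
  t | ~k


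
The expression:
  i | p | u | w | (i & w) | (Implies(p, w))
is always true.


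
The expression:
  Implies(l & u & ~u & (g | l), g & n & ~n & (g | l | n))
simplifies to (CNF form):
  True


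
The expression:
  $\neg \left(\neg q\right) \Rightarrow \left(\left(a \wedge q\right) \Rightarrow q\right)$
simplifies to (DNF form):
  $\text{True}$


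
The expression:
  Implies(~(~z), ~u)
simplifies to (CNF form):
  ~u | ~z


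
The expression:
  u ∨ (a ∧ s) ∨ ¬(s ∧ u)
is always true.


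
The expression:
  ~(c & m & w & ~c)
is always true.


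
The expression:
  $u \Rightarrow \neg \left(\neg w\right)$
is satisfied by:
  {w: True, u: False}
  {u: False, w: False}
  {u: True, w: True}


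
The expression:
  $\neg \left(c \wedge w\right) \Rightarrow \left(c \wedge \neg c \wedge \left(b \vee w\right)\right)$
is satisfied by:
  {c: True, w: True}


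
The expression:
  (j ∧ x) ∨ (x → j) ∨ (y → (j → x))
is always true.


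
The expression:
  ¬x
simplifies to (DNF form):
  ¬x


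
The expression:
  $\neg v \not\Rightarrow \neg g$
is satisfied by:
  {g: True, v: False}


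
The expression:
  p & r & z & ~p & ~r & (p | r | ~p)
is never true.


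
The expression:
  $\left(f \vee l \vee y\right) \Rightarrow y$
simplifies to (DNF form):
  $y \vee \left(\neg f \wedge \neg l\right)$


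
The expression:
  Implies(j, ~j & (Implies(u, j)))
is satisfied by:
  {j: False}


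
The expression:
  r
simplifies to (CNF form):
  r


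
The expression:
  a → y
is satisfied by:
  {y: True, a: False}
  {a: False, y: False}
  {a: True, y: True}


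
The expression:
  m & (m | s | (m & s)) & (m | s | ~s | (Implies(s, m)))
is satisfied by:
  {m: True}


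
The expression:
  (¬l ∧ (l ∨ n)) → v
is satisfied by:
  {l: True, v: True, n: False}
  {l: True, v: False, n: False}
  {v: True, l: False, n: False}
  {l: False, v: False, n: False}
  {l: True, n: True, v: True}
  {l: True, n: True, v: False}
  {n: True, v: True, l: False}


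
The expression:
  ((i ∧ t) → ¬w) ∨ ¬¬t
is always true.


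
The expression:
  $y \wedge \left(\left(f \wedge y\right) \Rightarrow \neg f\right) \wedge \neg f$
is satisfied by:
  {y: True, f: False}


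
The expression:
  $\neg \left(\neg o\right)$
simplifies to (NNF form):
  $o$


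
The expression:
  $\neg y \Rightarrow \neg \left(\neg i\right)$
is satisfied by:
  {i: True, y: True}
  {i: True, y: False}
  {y: True, i: False}


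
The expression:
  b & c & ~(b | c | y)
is never true.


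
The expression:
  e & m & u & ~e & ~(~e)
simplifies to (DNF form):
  False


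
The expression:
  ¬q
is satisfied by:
  {q: False}


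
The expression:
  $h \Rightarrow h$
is always true.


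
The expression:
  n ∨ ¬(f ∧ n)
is always true.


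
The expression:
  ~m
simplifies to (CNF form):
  ~m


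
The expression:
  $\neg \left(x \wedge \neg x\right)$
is always true.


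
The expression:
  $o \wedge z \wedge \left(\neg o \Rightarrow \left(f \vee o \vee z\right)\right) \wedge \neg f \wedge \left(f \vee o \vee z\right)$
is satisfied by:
  {z: True, o: True, f: False}


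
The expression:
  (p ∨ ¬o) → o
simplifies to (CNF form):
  o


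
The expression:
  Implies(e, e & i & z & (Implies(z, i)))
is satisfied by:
  {z: True, i: True, e: False}
  {z: True, i: False, e: False}
  {i: True, z: False, e: False}
  {z: False, i: False, e: False}
  {z: True, e: True, i: True}


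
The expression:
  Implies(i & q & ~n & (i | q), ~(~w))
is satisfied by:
  {n: True, w: True, q: False, i: False}
  {n: True, w: False, q: False, i: False}
  {w: True, n: False, q: False, i: False}
  {n: False, w: False, q: False, i: False}
  {n: True, i: True, w: True, q: False}
  {n: True, i: True, w: False, q: False}
  {i: True, w: True, n: False, q: False}
  {i: True, n: False, w: False, q: False}
  {n: True, q: True, w: True, i: False}
  {n: True, q: True, w: False, i: False}
  {q: True, w: True, n: False, i: False}
  {q: True, n: False, w: False, i: False}
  {i: True, q: True, n: True, w: True}
  {i: True, q: True, n: True, w: False}
  {i: True, q: True, w: True, n: False}


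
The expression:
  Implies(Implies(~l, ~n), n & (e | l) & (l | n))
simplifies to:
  n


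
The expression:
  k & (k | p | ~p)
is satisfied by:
  {k: True}


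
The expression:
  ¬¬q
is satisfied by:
  {q: True}


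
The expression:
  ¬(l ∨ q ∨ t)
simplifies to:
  ¬l ∧ ¬q ∧ ¬t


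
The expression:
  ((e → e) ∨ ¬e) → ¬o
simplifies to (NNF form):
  ¬o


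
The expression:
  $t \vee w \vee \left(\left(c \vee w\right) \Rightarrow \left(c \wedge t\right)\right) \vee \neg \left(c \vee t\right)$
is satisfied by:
  {w: True, t: True, c: False}
  {w: True, c: False, t: False}
  {t: True, c: False, w: False}
  {t: False, c: False, w: False}
  {w: True, t: True, c: True}
  {w: True, c: True, t: False}
  {t: True, c: True, w: False}


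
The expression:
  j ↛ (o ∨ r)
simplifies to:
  j ∧ ¬o ∧ ¬r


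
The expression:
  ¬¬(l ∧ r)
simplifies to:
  l ∧ r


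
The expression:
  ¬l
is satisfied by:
  {l: False}


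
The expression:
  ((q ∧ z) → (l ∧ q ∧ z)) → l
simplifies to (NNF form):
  l ∨ (q ∧ z)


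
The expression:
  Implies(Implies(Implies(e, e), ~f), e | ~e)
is always true.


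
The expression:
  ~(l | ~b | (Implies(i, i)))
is never true.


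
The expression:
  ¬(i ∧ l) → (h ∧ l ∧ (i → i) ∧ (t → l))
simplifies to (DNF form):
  (h ∧ l) ∨ (i ∧ l)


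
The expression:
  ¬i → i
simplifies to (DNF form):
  i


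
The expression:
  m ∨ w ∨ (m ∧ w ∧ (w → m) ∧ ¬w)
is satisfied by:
  {m: True, w: True}
  {m: True, w: False}
  {w: True, m: False}


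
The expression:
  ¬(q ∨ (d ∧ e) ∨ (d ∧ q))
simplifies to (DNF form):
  (¬d ∧ ¬q) ∨ (¬e ∧ ¬q)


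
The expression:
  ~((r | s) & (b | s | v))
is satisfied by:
  {v: False, b: False, s: False, r: False}
  {b: True, r: False, v: False, s: False}
  {v: True, r: False, b: False, s: False}
  {b: True, v: True, r: False, s: False}
  {r: True, v: False, b: False, s: False}


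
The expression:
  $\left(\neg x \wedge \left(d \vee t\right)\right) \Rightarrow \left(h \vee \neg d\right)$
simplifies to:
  $h \vee x \vee \neg d$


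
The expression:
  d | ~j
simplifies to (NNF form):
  d | ~j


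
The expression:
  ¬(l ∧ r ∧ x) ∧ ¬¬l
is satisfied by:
  {l: True, x: False, r: False}
  {r: True, l: True, x: False}
  {x: True, l: True, r: False}


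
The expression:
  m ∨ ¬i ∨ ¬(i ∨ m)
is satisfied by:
  {m: True, i: False}
  {i: False, m: False}
  {i: True, m: True}


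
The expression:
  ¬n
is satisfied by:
  {n: False}


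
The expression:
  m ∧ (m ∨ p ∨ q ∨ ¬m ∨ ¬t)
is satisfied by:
  {m: True}


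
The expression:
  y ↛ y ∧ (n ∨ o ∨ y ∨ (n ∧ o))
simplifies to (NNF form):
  False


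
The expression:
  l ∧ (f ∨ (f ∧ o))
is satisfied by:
  {f: True, l: True}


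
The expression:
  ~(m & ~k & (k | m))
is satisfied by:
  {k: True, m: False}
  {m: False, k: False}
  {m: True, k: True}


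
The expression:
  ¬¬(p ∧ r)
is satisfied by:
  {r: True, p: True}


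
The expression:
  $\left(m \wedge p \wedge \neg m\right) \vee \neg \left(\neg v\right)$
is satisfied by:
  {v: True}


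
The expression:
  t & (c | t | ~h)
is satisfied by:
  {t: True}


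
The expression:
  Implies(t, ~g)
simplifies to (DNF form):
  ~g | ~t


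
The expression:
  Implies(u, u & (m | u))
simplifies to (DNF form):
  True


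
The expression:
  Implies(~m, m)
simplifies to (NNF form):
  m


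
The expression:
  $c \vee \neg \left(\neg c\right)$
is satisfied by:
  {c: True}


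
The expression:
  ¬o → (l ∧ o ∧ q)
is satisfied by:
  {o: True}


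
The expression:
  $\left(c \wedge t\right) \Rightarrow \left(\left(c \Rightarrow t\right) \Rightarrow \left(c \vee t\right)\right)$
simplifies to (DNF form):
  $\text{True}$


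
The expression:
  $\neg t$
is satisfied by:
  {t: False}


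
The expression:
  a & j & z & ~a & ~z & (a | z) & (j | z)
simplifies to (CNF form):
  False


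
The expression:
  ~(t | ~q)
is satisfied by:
  {q: True, t: False}


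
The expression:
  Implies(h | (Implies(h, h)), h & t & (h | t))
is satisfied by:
  {t: True, h: True}


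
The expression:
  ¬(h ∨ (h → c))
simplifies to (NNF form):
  False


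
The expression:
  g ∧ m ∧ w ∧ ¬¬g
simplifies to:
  g ∧ m ∧ w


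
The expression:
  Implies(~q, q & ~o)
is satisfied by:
  {q: True}


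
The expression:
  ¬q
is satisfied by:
  {q: False}


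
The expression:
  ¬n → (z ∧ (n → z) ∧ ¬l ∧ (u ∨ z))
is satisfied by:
  {n: True, z: True, l: False}
  {n: True, l: False, z: False}
  {n: True, z: True, l: True}
  {n: True, l: True, z: False}
  {z: True, l: False, n: False}


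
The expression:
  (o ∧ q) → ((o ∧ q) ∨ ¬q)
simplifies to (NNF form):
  True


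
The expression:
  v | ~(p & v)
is always true.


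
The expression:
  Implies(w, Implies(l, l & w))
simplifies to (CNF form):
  True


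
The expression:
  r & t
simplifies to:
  r & t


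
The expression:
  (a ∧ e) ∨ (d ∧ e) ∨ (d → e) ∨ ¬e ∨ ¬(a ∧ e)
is always true.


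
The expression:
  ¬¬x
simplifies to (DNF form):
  x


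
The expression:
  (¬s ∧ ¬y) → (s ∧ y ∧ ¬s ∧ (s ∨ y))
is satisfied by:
  {y: True, s: True}
  {y: True, s: False}
  {s: True, y: False}


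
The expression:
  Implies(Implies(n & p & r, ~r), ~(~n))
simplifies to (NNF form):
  n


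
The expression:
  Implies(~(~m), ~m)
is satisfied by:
  {m: False}


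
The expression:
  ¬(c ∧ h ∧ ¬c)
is always true.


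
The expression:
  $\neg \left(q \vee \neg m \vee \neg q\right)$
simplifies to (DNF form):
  $\text{False}$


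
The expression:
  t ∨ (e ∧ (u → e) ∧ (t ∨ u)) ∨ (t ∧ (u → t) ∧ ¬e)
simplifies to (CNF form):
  (e ∨ t) ∧ (t ∨ u)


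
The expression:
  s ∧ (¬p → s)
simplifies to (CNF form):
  s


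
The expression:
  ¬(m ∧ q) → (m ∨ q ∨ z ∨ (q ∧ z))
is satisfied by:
  {q: True, m: True, z: True}
  {q: True, m: True, z: False}
  {q: True, z: True, m: False}
  {q: True, z: False, m: False}
  {m: True, z: True, q: False}
  {m: True, z: False, q: False}
  {z: True, m: False, q: False}


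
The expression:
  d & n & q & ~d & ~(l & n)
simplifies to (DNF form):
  False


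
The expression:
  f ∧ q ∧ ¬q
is never true.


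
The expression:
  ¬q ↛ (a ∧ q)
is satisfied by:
  {q: False}


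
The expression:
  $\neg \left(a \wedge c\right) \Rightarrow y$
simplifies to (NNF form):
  $y \vee \left(a \wedge c\right)$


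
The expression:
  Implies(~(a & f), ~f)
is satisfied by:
  {a: True, f: False}
  {f: False, a: False}
  {f: True, a: True}


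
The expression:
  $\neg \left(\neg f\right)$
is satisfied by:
  {f: True}


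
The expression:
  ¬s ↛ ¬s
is never true.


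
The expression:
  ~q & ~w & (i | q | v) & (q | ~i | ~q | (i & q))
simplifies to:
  ~q & ~w & (i | v)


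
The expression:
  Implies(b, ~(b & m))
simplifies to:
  ~b | ~m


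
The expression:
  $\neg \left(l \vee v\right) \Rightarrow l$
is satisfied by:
  {v: True, l: True}
  {v: True, l: False}
  {l: True, v: False}


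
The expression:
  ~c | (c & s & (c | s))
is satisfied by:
  {s: True, c: False}
  {c: False, s: False}
  {c: True, s: True}


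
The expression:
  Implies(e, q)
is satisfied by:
  {q: True, e: False}
  {e: False, q: False}
  {e: True, q: True}


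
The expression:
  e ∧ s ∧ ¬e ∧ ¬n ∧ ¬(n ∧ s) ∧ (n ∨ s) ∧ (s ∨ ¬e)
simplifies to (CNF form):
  False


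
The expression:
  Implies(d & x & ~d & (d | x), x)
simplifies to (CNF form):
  True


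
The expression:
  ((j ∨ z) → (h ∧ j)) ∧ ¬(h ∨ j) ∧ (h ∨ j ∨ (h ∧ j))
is never true.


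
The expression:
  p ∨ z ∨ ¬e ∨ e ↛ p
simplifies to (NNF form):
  True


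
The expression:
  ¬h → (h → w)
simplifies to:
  True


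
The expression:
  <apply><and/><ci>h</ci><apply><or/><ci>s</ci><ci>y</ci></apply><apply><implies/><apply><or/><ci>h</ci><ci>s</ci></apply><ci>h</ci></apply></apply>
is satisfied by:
  {h: True, y: True, s: True}
  {h: True, y: True, s: False}
  {h: True, s: True, y: False}


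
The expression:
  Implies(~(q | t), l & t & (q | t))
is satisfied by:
  {t: True, q: True}
  {t: True, q: False}
  {q: True, t: False}


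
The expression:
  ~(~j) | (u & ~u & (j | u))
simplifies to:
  j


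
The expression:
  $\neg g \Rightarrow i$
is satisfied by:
  {i: True, g: True}
  {i: True, g: False}
  {g: True, i: False}


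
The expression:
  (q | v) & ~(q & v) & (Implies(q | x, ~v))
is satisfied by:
  {q: True, v: False, x: False}
  {x: True, q: True, v: False}
  {v: True, x: False, q: False}


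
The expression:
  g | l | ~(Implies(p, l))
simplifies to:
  g | l | p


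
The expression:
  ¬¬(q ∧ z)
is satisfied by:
  {z: True, q: True}


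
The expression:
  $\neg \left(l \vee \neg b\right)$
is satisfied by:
  {b: True, l: False}


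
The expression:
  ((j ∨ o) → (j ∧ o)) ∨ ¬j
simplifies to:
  o ∨ ¬j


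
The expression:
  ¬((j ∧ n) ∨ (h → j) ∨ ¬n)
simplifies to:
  h ∧ n ∧ ¬j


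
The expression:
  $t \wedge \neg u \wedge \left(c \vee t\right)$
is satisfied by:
  {t: True, u: False}


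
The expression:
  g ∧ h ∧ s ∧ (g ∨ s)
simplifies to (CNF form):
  g ∧ h ∧ s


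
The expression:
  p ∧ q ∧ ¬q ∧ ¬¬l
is never true.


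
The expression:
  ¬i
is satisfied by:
  {i: False}


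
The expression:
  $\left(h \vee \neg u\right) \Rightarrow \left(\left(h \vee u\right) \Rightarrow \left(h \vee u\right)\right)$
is always true.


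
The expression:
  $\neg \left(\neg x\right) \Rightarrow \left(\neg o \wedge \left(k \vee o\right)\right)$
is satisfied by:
  {k: True, o: False, x: False}
  {o: False, x: False, k: False}
  {k: True, o: True, x: False}
  {o: True, k: False, x: False}
  {x: True, k: True, o: False}


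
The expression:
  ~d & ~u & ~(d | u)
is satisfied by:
  {u: False, d: False}


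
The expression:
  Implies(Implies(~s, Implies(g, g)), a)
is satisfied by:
  {a: True}


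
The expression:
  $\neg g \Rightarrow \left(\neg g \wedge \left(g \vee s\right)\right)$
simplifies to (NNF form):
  $g \vee s$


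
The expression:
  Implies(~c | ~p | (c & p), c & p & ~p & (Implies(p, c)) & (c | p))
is never true.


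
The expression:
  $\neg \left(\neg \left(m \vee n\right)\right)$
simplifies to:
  $m \vee n$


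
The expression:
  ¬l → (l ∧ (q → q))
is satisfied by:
  {l: True}


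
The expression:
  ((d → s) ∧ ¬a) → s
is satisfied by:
  {a: True, d: True, s: True}
  {a: True, d: True, s: False}
  {a: True, s: True, d: False}
  {a: True, s: False, d: False}
  {d: True, s: True, a: False}
  {d: True, s: False, a: False}
  {s: True, d: False, a: False}


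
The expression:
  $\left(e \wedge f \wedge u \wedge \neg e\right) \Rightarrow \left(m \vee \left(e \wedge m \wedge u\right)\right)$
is always true.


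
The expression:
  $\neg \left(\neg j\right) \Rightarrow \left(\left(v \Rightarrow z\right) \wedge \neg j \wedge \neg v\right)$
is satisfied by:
  {j: False}


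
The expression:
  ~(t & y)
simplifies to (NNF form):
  ~t | ~y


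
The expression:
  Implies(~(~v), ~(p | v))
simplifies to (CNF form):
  ~v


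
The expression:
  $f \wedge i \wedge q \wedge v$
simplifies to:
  $f \wedge i \wedge q \wedge v$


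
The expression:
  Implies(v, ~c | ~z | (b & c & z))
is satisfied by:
  {b: True, v: False, z: False, c: False}
  {b: False, v: False, z: False, c: False}
  {c: True, b: True, v: False, z: False}
  {c: True, b: False, v: False, z: False}
  {b: True, z: True, c: False, v: False}
  {z: True, c: False, v: False, b: False}
  {c: True, z: True, b: True, v: False}
  {c: True, z: True, b: False, v: False}
  {b: True, v: True, c: False, z: False}
  {v: True, c: False, z: False, b: False}
  {b: True, c: True, v: True, z: False}
  {c: True, v: True, b: False, z: False}
  {b: True, z: True, v: True, c: False}
  {z: True, v: True, c: False, b: False}
  {c: True, z: True, v: True, b: True}


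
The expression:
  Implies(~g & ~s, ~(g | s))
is always true.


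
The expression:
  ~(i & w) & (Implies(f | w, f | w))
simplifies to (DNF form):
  ~i | ~w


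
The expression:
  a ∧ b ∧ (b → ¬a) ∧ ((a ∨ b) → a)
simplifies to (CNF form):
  False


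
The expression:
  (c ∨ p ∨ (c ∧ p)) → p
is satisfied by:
  {p: True, c: False}
  {c: False, p: False}
  {c: True, p: True}


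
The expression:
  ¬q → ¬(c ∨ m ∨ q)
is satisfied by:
  {q: True, m: False, c: False}
  {q: True, c: True, m: False}
  {q: True, m: True, c: False}
  {q: True, c: True, m: True}
  {c: False, m: False, q: False}


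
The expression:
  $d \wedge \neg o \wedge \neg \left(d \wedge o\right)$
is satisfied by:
  {d: True, o: False}


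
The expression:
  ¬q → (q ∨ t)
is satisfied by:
  {t: True, q: True}
  {t: True, q: False}
  {q: True, t: False}


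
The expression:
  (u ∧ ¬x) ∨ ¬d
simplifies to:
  (u ∧ ¬x) ∨ ¬d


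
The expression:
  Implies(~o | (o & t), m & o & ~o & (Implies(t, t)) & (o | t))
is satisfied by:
  {o: True, t: False}


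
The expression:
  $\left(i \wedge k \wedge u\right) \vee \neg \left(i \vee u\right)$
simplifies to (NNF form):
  $\left(i \vee \neg u\right) \wedge \left(k \vee \neg u\right) \wedge \left(u \vee \neg i\right)$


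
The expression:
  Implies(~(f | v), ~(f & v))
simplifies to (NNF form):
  True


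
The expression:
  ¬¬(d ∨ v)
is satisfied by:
  {d: True, v: True}
  {d: True, v: False}
  {v: True, d: False}


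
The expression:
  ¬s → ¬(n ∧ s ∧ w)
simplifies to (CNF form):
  True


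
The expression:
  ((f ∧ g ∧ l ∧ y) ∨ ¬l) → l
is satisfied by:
  {l: True}


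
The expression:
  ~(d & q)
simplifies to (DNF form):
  ~d | ~q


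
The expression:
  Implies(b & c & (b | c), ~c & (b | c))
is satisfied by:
  {c: False, b: False}
  {b: True, c: False}
  {c: True, b: False}


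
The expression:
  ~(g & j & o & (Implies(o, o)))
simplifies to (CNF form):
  ~g | ~j | ~o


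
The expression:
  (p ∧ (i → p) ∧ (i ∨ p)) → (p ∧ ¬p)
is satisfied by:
  {p: False}


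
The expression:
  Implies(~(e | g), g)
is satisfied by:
  {e: True, g: True}
  {e: True, g: False}
  {g: True, e: False}


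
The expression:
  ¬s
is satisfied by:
  {s: False}


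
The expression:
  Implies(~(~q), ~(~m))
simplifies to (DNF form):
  m | ~q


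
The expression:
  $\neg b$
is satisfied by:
  {b: False}


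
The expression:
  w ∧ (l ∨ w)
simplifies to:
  w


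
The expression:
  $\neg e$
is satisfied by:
  {e: False}


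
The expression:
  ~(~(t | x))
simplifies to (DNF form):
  t | x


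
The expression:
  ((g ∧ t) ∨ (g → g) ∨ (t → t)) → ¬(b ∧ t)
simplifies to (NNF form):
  ¬b ∨ ¬t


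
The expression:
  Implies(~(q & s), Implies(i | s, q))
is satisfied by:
  {q: True, s: False, i: False}
  {i: True, q: True, s: False}
  {q: True, s: True, i: False}
  {i: True, q: True, s: True}
  {i: False, s: False, q: False}


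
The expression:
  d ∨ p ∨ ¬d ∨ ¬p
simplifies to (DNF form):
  True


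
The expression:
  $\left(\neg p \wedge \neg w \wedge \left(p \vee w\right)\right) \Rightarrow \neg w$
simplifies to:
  $\text{True}$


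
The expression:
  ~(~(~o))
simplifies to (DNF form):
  ~o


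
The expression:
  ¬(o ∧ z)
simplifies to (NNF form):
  ¬o ∨ ¬z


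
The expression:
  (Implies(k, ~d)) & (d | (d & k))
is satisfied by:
  {d: True, k: False}


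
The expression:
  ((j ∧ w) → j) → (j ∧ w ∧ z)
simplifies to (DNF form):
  j ∧ w ∧ z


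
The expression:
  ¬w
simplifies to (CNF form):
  ¬w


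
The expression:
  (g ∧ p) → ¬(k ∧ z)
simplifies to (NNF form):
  ¬g ∨ ¬k ∨ ¬p ∨ ¬z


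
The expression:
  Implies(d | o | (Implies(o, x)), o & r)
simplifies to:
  o & r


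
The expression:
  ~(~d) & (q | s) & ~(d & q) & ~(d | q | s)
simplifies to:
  False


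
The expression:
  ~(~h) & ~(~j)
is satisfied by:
  {h: True, j: True}


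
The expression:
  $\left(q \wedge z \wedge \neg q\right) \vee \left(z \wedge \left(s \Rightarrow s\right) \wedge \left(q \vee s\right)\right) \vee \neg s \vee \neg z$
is always true.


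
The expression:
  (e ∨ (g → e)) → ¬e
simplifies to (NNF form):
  ¬e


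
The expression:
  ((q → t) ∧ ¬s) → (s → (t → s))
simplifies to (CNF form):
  True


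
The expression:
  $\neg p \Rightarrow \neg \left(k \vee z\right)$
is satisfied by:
  {p: True, k: False, z: False}
  {z: True, p: True, k: False}
  {p: True, k: True, z: False}
  {z: True, p: True, k: True}
  {z: False, k: False, p: False}


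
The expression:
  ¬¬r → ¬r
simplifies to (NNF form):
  ¬r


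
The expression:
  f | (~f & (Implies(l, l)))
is always true.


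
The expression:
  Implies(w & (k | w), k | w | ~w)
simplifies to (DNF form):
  True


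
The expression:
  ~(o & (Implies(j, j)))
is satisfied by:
  {o: False}


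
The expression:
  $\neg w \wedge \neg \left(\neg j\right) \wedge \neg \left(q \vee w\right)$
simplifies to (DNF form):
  $j \wedge \neg q \wedge \neg w$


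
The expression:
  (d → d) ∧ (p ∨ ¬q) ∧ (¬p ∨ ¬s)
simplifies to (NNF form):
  (p ∧ ¬s) ∨ (¬p ∧ ¬q)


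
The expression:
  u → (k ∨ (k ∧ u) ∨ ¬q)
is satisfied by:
  {k: True, u: False, q: False}
  {u: False, q: False, k: False}
  {k: True, q: True, u: False}
  {q: True, u: False, k: False}
  {k: True, u: True, q: False}
  {u: True, k: False, q: False}
  {k: True, q: True, u: True}


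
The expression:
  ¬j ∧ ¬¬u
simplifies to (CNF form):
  u ∧ ¬j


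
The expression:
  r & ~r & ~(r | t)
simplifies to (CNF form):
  False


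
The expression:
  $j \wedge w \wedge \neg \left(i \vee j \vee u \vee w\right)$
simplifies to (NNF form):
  $\text{False}$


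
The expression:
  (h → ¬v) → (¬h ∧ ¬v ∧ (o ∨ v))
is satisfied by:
  {h: True, v: True, o: True}
  {h: True, v: True, o: False}
  {o: True, h: False, v: False}


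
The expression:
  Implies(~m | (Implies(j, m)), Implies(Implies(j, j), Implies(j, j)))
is always true.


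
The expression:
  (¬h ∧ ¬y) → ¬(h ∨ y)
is always true.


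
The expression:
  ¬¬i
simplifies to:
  i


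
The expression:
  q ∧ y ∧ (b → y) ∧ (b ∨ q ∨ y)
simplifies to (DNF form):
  q ∧ y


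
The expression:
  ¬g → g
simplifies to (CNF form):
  g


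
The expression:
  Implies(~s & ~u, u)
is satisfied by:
  {u: True, s: True}
  {u: True, s: False}
  {s: True, u: False}


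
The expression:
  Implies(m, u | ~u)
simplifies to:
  True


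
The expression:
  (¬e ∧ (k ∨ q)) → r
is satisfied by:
  {r: True, e: True, k: False, q: False}
  {r: True, q: True, e: True, k: False}
  {r: True, e: True, k: True, q: False}
  {r: True, q: True, e: True, k: True}
  {r: True, k: False, e: False, q: False}
  {r: True, q: True, k: False, e: False}
  {r: True, k: True, e: False, q: False}
  {r: True, q: True, k: True, e: False}
  {e: True, q: False, k: False, r: False}
  {q: True, e: True, k: False, r: False}
  {e: True, k: True, q: False, r: False}
  {q: True, e: True, k: True, r: False}
  {q: False, k: False, e: False, r: False}


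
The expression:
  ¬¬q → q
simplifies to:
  True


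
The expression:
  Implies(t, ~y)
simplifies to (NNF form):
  ~t | ~y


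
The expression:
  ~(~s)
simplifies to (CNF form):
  s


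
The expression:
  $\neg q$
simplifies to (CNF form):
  $\neg q$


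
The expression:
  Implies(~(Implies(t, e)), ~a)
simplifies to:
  e | ~a | ~t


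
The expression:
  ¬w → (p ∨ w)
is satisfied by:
  {p: True, w: True}
  {p: True, w: False}
  {w: True, p: False}


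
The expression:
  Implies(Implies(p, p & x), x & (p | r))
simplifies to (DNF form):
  p | (r & x)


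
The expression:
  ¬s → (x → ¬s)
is always true.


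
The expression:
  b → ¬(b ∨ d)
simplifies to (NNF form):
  ¬b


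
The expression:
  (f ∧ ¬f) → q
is always true.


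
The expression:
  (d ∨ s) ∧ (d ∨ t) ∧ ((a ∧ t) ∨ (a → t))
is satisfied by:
  {d: True, t: True, s: True, a: False}
  {d: True, t: True, a: False, s: False}
  {d: True, t: True, s: True, a: True}
  {d: True, t: True, a: True, s: False}
  {d: True, s: True, a: False, t: False}
  {d: True, a: False, s: False, t: False}
  {t: True, s: True, a: False, d: False}
  {t: True, s: True, a: True, d: False}


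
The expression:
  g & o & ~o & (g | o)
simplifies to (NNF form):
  False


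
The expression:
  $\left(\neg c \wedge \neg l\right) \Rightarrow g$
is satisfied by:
  {c: True, l: True, g: True}
  {c: True, l: True, g: False}
  {c: True, g: True, l: False}
  {c: True, g: False, l: False}
  {l: True, g: True, c: False}
  {l: True, g: False, c: False}
  {g: True, l: False, c: False}


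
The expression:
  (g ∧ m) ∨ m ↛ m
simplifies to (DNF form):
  g ∧ m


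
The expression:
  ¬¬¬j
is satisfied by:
  {j: False}


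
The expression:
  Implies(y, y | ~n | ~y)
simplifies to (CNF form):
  True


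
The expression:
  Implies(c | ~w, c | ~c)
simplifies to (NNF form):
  True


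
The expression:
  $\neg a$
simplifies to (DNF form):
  $\neg a$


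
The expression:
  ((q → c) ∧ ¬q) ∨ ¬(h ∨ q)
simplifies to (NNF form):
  ¬q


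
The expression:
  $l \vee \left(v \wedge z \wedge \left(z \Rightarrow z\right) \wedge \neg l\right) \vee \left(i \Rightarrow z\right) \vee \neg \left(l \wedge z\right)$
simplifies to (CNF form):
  $\text{True}$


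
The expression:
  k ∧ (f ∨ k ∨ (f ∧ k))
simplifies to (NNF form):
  k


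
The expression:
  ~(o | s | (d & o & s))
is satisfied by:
  {o: False, s: False}


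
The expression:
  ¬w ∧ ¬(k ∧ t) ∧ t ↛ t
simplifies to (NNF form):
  False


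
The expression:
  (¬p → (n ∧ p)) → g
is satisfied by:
  {g: True, p: False}
  {p: False, g: False}
  {p: True, g: True}


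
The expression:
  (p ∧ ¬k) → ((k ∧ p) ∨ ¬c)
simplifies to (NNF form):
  k ∨ ¬c ∨ ¬p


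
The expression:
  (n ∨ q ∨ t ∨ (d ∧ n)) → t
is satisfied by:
  {t: True, q: False, n: False}
  {n: True, t: True, q: False}
  {t: True, q: True, n: False}
  {n: True, t: True, q: True}
  {n: False, q: False, t: False}


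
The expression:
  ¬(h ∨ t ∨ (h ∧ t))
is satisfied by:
  {h: False, t: False}


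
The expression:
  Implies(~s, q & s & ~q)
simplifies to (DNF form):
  s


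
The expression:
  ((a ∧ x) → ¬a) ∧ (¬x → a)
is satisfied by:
  {a: True, x: False}
  {x: True, a: False}


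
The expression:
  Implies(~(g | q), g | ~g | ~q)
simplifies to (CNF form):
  True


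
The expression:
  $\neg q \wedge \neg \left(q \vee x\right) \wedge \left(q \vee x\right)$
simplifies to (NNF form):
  $\text{False}$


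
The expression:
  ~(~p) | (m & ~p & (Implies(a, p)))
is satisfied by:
  {p: True, m: True, a: False}
  {p: True, m: False, a: False}
  {a: True, p: True, m: True}
  {a: True, p: True, m: False}
  {m: True, a: False, p: False}


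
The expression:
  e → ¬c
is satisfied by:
  {c: False, e: False}
  {e: True, c: False}
  {c: True, e: False}


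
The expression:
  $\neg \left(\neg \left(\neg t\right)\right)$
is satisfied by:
  {t: False}


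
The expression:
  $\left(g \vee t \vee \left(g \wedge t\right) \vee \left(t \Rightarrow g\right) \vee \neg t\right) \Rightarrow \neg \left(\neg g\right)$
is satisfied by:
  {g: True}


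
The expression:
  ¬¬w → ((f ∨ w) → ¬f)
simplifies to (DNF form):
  ¬f ∨ ¬w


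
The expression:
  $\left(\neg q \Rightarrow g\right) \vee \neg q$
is always true.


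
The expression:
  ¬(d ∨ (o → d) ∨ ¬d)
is never true.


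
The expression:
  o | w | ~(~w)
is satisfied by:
  {o: True, w: True}
  {o: True, w: False}
  {w: True, o: False}


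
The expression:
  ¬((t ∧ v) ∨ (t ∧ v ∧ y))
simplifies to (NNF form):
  ¬t ∨ ¬v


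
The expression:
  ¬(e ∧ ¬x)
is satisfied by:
  {x: True, e: False}
  {e: False, x: False}
  {e: True, x: True}


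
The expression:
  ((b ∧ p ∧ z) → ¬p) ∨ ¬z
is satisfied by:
  {p: False, z: False, b: False}
  {b: True, p: False, z: False}
  {z: True, p: False, b: False}
  {b: True, z: True, p: False}
  {p: True, b: False, z: False}
  {b: True, p: True, z: False}
  {z: True, p: True, b: False}


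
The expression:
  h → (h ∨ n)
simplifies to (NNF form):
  True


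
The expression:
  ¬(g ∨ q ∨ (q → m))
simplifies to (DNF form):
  False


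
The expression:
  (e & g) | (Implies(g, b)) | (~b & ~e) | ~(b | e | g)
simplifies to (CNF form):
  True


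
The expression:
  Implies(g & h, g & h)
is always true.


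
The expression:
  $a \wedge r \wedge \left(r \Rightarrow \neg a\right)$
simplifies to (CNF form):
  $\text{False}$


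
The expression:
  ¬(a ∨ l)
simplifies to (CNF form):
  ¬a ∧ ¬l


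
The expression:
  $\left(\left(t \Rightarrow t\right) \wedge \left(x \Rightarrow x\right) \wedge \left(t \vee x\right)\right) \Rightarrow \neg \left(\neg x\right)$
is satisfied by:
  {x: True, t: False}
  {t: False, x: False}
  {t: True, x: True}


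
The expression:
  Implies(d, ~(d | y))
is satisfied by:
  {d: False}


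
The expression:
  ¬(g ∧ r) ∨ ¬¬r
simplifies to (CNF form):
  True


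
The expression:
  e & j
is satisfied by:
  {j: True, e: True}


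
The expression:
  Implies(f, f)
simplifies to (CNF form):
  True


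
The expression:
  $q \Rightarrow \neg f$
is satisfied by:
  {q: False, f: False}
  {f: True, q: False}
  {q: True, f: False}


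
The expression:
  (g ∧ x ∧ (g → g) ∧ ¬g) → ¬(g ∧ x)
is always true.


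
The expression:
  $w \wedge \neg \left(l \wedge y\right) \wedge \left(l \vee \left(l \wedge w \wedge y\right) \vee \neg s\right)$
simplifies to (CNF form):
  $w \wedge \left(l \vee \neg s\right) \wedge \left(\neg l \vee \neg y\right)$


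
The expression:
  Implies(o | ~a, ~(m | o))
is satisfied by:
  {a: True, m: False, o: False}
  {m: False, o: False, a: False}
  {a: True, m: True, o: False}


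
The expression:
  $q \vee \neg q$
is always true.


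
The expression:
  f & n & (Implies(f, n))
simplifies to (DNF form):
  f & n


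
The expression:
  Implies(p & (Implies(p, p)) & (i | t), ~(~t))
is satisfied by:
  {t: True, p: False, i: False}
  {p: False, i: False, t: False}
  {i: True, t: True, p: False}
  {i: True, p: False, t: False}
  {t: True, p: True, i: False}
  {p: True, t: False, i: False}
  {i: True, p: True, t: True}


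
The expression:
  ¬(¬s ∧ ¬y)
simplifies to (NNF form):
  s ∨ y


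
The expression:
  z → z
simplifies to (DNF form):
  True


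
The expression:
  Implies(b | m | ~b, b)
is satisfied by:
  {b: True}


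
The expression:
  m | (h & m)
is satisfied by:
  {m: True}


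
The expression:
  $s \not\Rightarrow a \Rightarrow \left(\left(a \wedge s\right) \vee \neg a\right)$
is always true.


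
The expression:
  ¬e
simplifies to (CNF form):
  ¬e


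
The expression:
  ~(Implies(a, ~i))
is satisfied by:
  {a: True, i: True}


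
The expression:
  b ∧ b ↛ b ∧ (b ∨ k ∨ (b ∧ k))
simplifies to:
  False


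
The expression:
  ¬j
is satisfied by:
  {j: False}


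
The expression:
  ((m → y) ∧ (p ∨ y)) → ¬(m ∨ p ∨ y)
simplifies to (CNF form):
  ¬y ∧ (m ∨ ¬p)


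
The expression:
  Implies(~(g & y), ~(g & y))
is always true.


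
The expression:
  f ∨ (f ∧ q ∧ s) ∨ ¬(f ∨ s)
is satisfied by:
  {f: True, s: False}
  {s: False, f: False}
  {s: True, f: True}


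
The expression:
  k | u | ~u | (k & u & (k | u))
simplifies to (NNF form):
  True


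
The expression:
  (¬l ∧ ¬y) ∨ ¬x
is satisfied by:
  {y: False, x: False, l: False}
  {l: True, y: False, x: False}
  {y: True, l: False, x: False}
  {l: True, y: True, x: False}
  {x: True, l: False, y: False}


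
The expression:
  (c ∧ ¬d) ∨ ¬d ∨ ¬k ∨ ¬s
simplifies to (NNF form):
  ¬d ∨ ¬k ∨ ¬s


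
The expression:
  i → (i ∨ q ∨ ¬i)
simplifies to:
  True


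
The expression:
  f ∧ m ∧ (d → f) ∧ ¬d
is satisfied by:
  {m: True, f: True, d: False}


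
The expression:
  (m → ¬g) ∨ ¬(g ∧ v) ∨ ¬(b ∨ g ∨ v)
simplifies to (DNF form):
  ¬g ∨ ¬m ∨ ¬v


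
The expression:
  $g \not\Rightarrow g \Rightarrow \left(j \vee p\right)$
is always true.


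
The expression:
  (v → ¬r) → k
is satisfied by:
  {k: True, v: True, r: True}
  {k: True, v: True, r: False}
  {k: True, r: True, v: False}
  {k: True, r: False, v: False}
  {v: True, r: True, k: False}


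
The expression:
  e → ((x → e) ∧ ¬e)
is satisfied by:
  {e: False}


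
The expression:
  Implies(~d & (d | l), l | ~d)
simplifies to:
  True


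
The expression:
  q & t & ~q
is never true.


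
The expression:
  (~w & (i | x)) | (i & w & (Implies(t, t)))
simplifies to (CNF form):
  (i | x) & (i | ~w)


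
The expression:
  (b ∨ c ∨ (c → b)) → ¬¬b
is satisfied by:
  {b: True}


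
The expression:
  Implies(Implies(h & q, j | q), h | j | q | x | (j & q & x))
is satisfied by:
  {x: True, q: True, h: True, j: True}
  {x: True, q: True, h: True, j: False}
  {x: True, q: True, j: True, h: False}
  {x: True, q: True, j: False, h: False}
  {x: True, h: True, j: True, q: False}
  {x: True, h: True, j: False, q: False}
  {x: True, h: False, j: True, q: False}
  {x: True, h: False, j: False, q: False}
  {q: True, h: True, j: True, x: False}
  {q: True, h: True, j: False, x: False}
  {q: True, j: True, h: False, x: False}
  {q: True, j: False, h: False, x: False}
  {h: True, j: True, q: False, x: False}
  {h: True, q: False, j: False, x: False}
  {j: True, q: False, h: False, x: False}


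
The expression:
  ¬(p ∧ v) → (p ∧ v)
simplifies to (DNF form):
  p ∧ v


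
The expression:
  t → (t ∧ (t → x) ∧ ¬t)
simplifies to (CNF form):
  ¬t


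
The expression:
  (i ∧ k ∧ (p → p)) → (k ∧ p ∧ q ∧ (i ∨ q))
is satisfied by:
  {q: True, p: True, k: False, i: False}
  {q: True, p: False, k: False, i: False}
  {p: True, q: False, k: False, i: False}
  {q: False, p: False, k: False, i: False}
  {i: True, q: True, p: True, k: False}
  {i: True, q: True, p: False, k: False}
  {i: True, p: True, q: False, k: False}
  {i: True, p: False, q: False, k: False}
  {q: True, k: True, p: True, i: False}
  {q: True, k: True, p: False, i: False}
  {k: True, p: True, q: False, i: False}
  {k: True, q: False, p: False, i: False}
  {i: True, q: True, k: True, p: True}


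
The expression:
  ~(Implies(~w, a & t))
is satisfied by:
  {w: False, t: False, a: False}
  {a: True, w: False, t: False}
  {t: True, w: False, a: False}


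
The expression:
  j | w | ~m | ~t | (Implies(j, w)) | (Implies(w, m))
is always true.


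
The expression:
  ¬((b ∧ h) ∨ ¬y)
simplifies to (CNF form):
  y ∧ (¬b ∨ ¬h)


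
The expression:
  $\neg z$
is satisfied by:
  {z: False}


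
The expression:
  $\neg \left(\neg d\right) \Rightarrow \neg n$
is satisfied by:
  {d: False, n: False}
  {n: True, d: False}
  {d: True, n: False}


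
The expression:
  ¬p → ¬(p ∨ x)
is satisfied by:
  {p: True, x: False}
  {x: False, p: False}
  {x: True, p: True}


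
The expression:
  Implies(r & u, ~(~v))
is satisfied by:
  {v: True, u: False, r: False}
  {u: False, r: False, v: False}
  {r: True, v: True, u: False}
  {r: True, u: False, v: False}
  {v: True, u: True, r: False}
  {u: True, v: False, r: False}
  {r: True, u: True, v: True}


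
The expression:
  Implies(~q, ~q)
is always true.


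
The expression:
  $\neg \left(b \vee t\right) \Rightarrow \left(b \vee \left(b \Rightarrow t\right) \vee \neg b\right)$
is always true.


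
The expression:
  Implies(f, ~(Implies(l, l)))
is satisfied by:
  {f: False}


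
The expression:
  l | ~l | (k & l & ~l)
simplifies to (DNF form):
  True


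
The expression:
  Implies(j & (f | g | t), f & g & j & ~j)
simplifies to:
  ~j | (~f & ~g & ~t)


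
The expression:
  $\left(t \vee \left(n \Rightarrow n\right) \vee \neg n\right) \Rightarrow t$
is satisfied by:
  {t: True}


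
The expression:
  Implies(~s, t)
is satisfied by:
  {t: True, s: True}
  {t: True, s: False}
  {s: True, t: False}


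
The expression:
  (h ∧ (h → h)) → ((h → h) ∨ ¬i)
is always true.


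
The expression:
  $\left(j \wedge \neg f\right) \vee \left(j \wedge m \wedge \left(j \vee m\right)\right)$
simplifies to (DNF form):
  $\left(j \wedge m\right) \vee \left(j \wedge \neg f\right)$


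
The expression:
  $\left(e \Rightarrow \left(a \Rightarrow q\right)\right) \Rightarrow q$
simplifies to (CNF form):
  $\left(a \vee q\right) \wedge \left(e \vee q\right)$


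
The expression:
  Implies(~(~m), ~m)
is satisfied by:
  {m: False}


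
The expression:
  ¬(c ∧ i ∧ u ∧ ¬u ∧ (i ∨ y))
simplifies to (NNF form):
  True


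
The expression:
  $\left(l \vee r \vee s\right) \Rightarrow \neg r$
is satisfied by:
  {r: False}


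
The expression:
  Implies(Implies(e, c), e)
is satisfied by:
  {e: True}


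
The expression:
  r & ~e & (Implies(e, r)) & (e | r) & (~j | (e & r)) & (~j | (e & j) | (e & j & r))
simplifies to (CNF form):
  r & ~e & ~j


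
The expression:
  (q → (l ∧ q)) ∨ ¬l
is always true.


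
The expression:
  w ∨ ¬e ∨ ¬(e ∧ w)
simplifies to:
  True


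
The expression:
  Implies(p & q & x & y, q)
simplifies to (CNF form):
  True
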